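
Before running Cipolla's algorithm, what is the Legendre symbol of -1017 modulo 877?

(-1017 / 877)
  = (737 / 877)    [-1017 ≡ 737 mod 877]
  = (877 / 737)    [QR: 737 ≡ 1 mod 4, sign kept]
  = (140 / 737)    [877 ≡ 140 mod 737]
  = (35 / 737)    [737 ≡ 1 mod 8 ⇒ (2 / 737)^2 = +1]
  = (737 / 35)    [QR: 737 ≡ 1 mod 4, sign kept]
  = (2 / 35)    [737 ≡ 2 mod 35]
  = -(1 / 35)    [35 ≡ 3 mod 8 ⇒ (2 / 35) = -1]
  = -1    [(1 / 35) = 1]

-1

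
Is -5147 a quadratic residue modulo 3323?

no

Reduce the numerator: -5147 ≡ 1499 (mod 3323), so (-5147|3323) = (1499|3323).
Both 1499 ≡ 3 and 3323 ≡ 3 (mod 4), so reciprocity gives (1499|3323) = -(3323|1499). Reduce: 3323 ≡ 325 (mod 1499). Now have -(325|1499).
325 ≡ 1 (mod 4), so quadratic reciprocity gives (325|1499) = (1499|325). Reduce: 1499 ≡ 199 (mod 325). Now have -(199|325).
325 ≡ 1 (mod 4), so quadratic reciprocity gives (199|325) = (325|199). Reduce: 325 ≡ 126 (mod 199). Now have -(126|199).
Factor out 2: 126 = 2·63. Since 199 ≡ 7 (mod 8), (2|199) = +1. Now have -(63|199).
Both 63 ≡ 3 and 199 ≡ 3 (mod 4), so reciprocity gives (63|199) = -(199|63). Reduce: 199 ≡ 10 (mod 63). Now have (10|63).
Factor out 2: 10 = 2·5. Since 63 ≡ 7 (mod 8), (2|63) = +1. Now have (5|63).
5 ≡ 1 (mod 4), so quadratic reciprocity gives (5|63) = (63|5). Reduce: 63 ≡ 3 (mod 5). Now have (3|5).
5 ≡ 1 (mod 4), so quadratic reciprocity gives (3|5) = (5|3). Reduce: 5 ≡ 2 (mod 3). Now have (2|3).
Factor out 2: 2 = 2. Since 3 ≡ 3 (mod 8), (2|3) = -1. Now have -(1|3).
(1|3) = 1. Collecting the sign factors: -1.
(-5147|3323) = -1, and 3323 is prime, so -5147 is not a quadratic residue mod 3323.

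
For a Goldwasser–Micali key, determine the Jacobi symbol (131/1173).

1

(131/1173)
  = (1173/131)    [QR: 1173 ≡ 1 mod 4, sign kept]
  = (125/131)    [1173 ≡ 125 mod 131]
  = (131/125)    [QR: 125 ≡ 1 mod 4, sign kept]
  = (6/125)    [131 ≡ 6 mod 125]
  = -(3/125)    [125 ≡ 5 mod 8 ⇒ (2/125) = -1]
  = -(125/3)    [QR: 125 ≡ 1 mod 4, sign kept]
  = -(2/3)    [125 ≡ 2 mod 3]
  = (1/3)    [3 ≡ 3 mod 8 ⇒ (2/3) = -1]
  = 1    [(1/3) = 1]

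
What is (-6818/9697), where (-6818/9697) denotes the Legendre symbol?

1

(-6818/9697)
  = (2879/9697)    [-6818 ≡ 2879 mod 9697]
  = (9697/2879)    [QR: 9697 ≡ 1 mod 4, sign kept]
  = (1060/2879)    [9697 ≡ 1060 mod 2879]
  = (265/2879)    [2879 ≡ 7 mod 8 ⇒ (2/2879)^2 = +1]
  = (2879/265)    [QR: 265 ≡ 1 mod 4, sign kept]
  = (229/265)    [2879 ≡ 229 mod 265]
  = (265/229)    [QR: 229 ≡ 1 mod 4, sign kept]
  = (36/229)    [265 ≡ 36 mod 229]
  = (9/229)    [229 ≡ 5 mod 8 ⇒ (2/229)^2 = +1]
  = (229/9)    [QR: 9 ≡ 1 mod 4, sign kept]
  = (4/9)    [229 ≡ 4 mod 9]
  = (1/9)    [9 ≡ 1 mod 8 ⇒ (2/9)^2 = +1]
  = 1    [(1/9) = 1]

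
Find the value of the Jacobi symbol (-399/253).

1

Reduce the numerator: -399 ≡ 107 (mod 253), so (-399/253) = (107/253).
253 ≡ 1 (mod 4), so quadratic reciprocity gives (107/253) = (253/107). Reduce: 253 ≡ 39 (mod 107). Now have (39/107).
Both 39 ≡ 3 and 107 ≡ 3 (mod 4), so reciprocity gives (39/107) = -(107/39). Reduce: 107 ≡ 29 (mod 39). Now have -(29/39).
29 ≡ 1 (mod 4), so quadratic reciprocity gives (29/39) = (39/29). Reduce: 39 ≡ 10 (mod 29). Now have -(10/29).
Factor out 2: 10 = 2·5. Since 29 ≡ 5 (mod 8), (2/29) = -1. Now have (5/29).
5 ≡ 1 (mod 4), so quadratic reciprocity gives (5/29) = (29/5). Reduce: 29 ≡ 4 (mod 5). Now have (4/5).
Factor out 2: 4 = 2^2. Since 5 ≡ 5 (mod 8), (2/5) = -1, and (2/5)^2 = +1. Now have (1/5).
(1/5) = 1. Collecting the sign factors: 1.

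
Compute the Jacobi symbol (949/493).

1

(949/493)
  = (456/493)    [949 ≡ 456 mod 493]
  = -(57/493)    [493 ≡ 5 mod 8 ⇒ (2/493)^3 = -1]
  = -(493/57)    [QR: 57 ≡ 1 mod 4, sign kept]
  = -(37/57)    [493 ≡ 37 mod 57]
  = -(57/37)    [QR: 37 ≡ 1 mod 4, sign kept]
  = -(20/37)    [57 ≡ 20 mod 37]
  = -(5/37)    [37 ≡ 5 mod 8 ⇒ (2/37)^2 = +1]
  = -(37/5)    [QR: 5 ≡ 1 mod 4, sign kept]
  = -(2/5)    [37 ≡ 2 mod 5]
  = (1/5)    [5 ≡ 5 mod 8 ⇒ (2/5) = -1]
  = 1    [(1/5) = 1]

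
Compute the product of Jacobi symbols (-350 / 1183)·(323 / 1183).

0

By multiplicativity, (-350·323 / 1183) = (-350 / 1183)·(323 / 1183).
First factor (-350 / 1183):
(-350 / 1183)
  = -(350 / 1183)    [1183 ≡ 3 mod 4 ⇒ (-1 / 1183) = -1]
  = -(175 / 1183)    [1183 ≡ 7 mod 8 ⇒ (2 / 1183) = +1]
  = (1183 / 175)    [QR: both ≡ 3 mod 4, sign flips]
  = (133 / 175)    [1183 ≡ 133 mod 175]
  = (175 / 133)    [QR: 133 ≡ 1 mod 4, sign kept]
  = (42 / 133)    [175 ≡ 42 mod 133]
  = -(21 / 133)    [133 ≡ 5 mod 8 ⇒ (2 / 133) = -1]
  = -(133 / 21)    [QR: 21 ≡ 1 mod 4, sign kept]
  = -(7 / 21)    [133 ≡ 7 mod 21]
  = -(21 / 7)    [QR: 21 ≡ 1 mod 4, sign kept]
  = -(0 / 7)    [21 ≡ 0 mod 7]
  = 0    [numerator 0, gcd > 1]
Second factor (323 / 1183):
(323 / 1183)
  = -(1183 / 323)    [QR: both ≡ 3 mod 4, sign flips]
  = -(214 / 323)    [1183 ≡ 214 mod 323]
  = (107 / 323)    [323 ≡ 3 mod 8 ⇒ (2 / 323) = -1]
  = -(323 / 107)    [QR: both ≡ 3 mod 4, sign flips]
  = -(2 / 107)    [323 ≡ 2 mod 107]
  = (1 / 107)    [107 ≡ 3 mod 8 ⇒ (2 / 107) = -1]
  = 1    [(1 / 107) = 1]
Product: (0)·(1) = 0.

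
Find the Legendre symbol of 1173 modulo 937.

-1

(1173/937)
  = (236/937)    [1173 ≡ 236 mod 937]
  = (59/937)    [937 ≡ 1 mod 8 ⇒ (2/937)^2 = +1]
  = (937/59)    [QR: 937 ≡ 1 mod 4, sign kept]
  = (52/59)    [937 ≡ 52 mod 59]
  = (13/59)    [59 ≡ 3 mod 8 ⇒ (2/59)^2 = +1]
  = (59/13)    [QR: 13 ≡ 1 mod 4, sign kept]
  = (7/13)    [59 ≡ 7 mod 13]
  = (13/7)    [QR: 13 ≡ 1 mod 4, sign kept]
  = (6/7)    [13 ≡ 6 mod 7]
  = (3/7)    [7 ≡ 7 mod 8 ⇒ (2/7) = +1]
  = -(7/3)    [QR: both ≡ 3 mod 4, sign flips]
  = -(1/3)    [7 ≡ 1 mod 3]
  = -1    [(1/3) = 1]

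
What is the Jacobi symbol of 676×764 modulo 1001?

0

By multiplicativity, (676·764/1001) = (676/1001)·(764/1001).
First factor (676/1001):
(676/1001)
  = (169/1001)    [1001 ≡ 1 mod 8 ⇒ (2/1001)^2 = +1]
  = (1001/169)    [QR: 169 ≡ 1 mod 4, sign kept]
  = (156/169)    [1001 ≡ 156 mod 169]
  = (39/169)    [169 ≡ 1 mod 8 ⇒ (2/169)^2 = +1]
  = (169/39)    [QR: 169 ≡ 1 mod 4, sign kept]
  = (13/39)    [169 ≡ 13 mod 39]
  = (39/13)    [QR: 13 ≡ 1 mod 4, sign kept]
  = (0/13)    [39 ≡ 0 mod 13]
  = 0    [numerator 0, gcd > 1]
Second factor (764/1001):
(764/1001)
  = (191/1001)    [1001 ≡ 1 mod 8 ⇒ (2/1001)^2 = +1]
  = (1001/191)    [QR: 1001 ≡ 1 mod 4, sign kept]
  = (46/191)    [1001 ≡ 46 mod 191]
  = (23/191)    [191 ≡ 7 mod 8 ⇒ (2/191) = +1]
  = -(191/23)    [QR: both ≡ 3 mod 4, sign flips]
  = -(7/23)    [191 ≡ 7 mod 23]
  = (23/7)    [QR: both ≡ 3 mod 4, sign flips]
  = (2/7)    [23 ≡ 2 mod 7]
  = (1/7)    [7 ≡ 7 mod 8 ⇒ (2/7) = +1]
  = 1    [(1/7) = 1]
Product: (0)·(1) = 0.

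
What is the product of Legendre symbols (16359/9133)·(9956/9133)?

By multiplicativity, (16359·9956/9133) = (16359/9133)·(9956/9133).
First factor (16359/9133):
(16359/9133)
  = (7226/9133)    [16359 ≡ 7226 mod 9133]
  = -(3613/9133)    [9133 ≡ 5 mod 8 ⇒ (2/9133) = -1]
  = -(9133/3613)    [QR: 3613 ≡ 1 mod 4, sign kept]
  = -(1907/3613)    [9133 ≡ 1907 mod 3613]
  = -(3613/1907)    [QR: 3613 ≡ 1 mod 4, sign kept]
  = -(1706/1907)    [3613 ≡ 1706 mod 1907]
  = (853/1907)    [1907 ≡ 3 mod 8 ⇒ (2/1907) = -1]
  = (1907/853)    [QR: 853 ≡ 1 mod 4, sign kept]
  = (201/853)    [1907 ≡ 201 mod 853]
  = (853/201)    [QR: 201 ≡ 1 mod 4, sign kept]
  = (49/201)    [853 ≡ 49 mod 201]
  = (201/49)    [QR: 49 ≡ 1 mod 4, sign kept]
  = (5/49)    [201 ≡ 5 mod 49]
  = (49/5)    [QR: 5 ≡ 1 mod 4, sign kept]
  = (4/5)    [49 ≡ 4 mod 5]
  = (1/5)    [5 ≡ 5 mod 8 ⇒ (2/5)^2 = +1]
  = 1    [(1/5) = 1]
Second factor (9956/9133):
(9956/9133)
  = (823/9133)    [9956 ≡ 823 mod 9133]
  = (9133/823)    [QR: 9133 ≡ 1 mod 4, sign kept]
  = (80/823)    [9133 ≡ 80 mod 823]
  = (5/823)    [823 ≡ 7 mod 8 ⇒ (2/823)^4 = +1]
  = (823/5)    [QR: 5 ≡ 1 mod 4, sign kept]
  = (3/5)    [823 ≡ 3 mod 5]
  = (5/3)    [QR: 5 ≡ 1 mod 4, sign kept]
  = (2/3)    [5 ≡ 2 mod 3]
  = -(1/3)    [3 ≡ 3 mod 8 ⇒ (2/3) = -1]
  = -1    [(1/3) = 1]
Product: (1)·(-1) = -1.

-1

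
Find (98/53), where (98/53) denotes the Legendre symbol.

Reduce the numerator: 98 ≡ 45 (mod 53), so (98/53) = (45/53).
45 ≡ 1 (mod 4), so quadratic reciprocity gives (45/53) = (53/45). Reduce: 53 ≡ 8 (mod 45). Now have (8/45).
Factor out 2: 8 = 2^3. Since 45 ≡ 5 (mod 8), (2/45) = -1, and (2/45)^3 = -1. Now have -(1/45).
(1/45) = 1. Collecting the sign factors: -1.

-1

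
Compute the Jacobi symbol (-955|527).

Reduce the numerator: -955 ≡ 99 (mod 527), so (-955|527) = (99|527).
Both 99 ≡ 3 and 527 ≡ 3 (mod 4), so reciprocity gives (99|527) = -(527|99). Reduce: 527 ≡ 32 (mod 99). Now have -(32|99).
Factor out 2: 32 = 2^5. Since 99 ≡ 3 (mod 8), (2|99) = -1, and (2|99)^5 = -1. Now have (1|99).
(1|99) = 1. Collecting the sign factors: 1.

1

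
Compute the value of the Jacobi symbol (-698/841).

1

(-698/841)
  = (698/841)    [841 ≡ 1 mod 4 ⇒ (-1/841) = +1]
  = (349/841)    [841 ≡ 1 mod 8 ⇒ (2/841) = +1]
  = (841/349)    [QR: 349 ≡ 1 mod 4, sign kept]
  = (143/349)    [841 ≡ 143 mod 349]
  = (349/143)    [QR: 349 ≡ 1 mod 4, sign kept]
  = (63/143)    [349 ≡ 63 mod 143]
  = -(143/63)    [QR: both ≡ 3 mod 4, sign flips]
  = -(17/63)    [143 ≡ 17 mod 63]
  = -(63/17)    [QR: 17 ≡ 1 mod 4, sign kept]
  = -(12/17)    [63 ≡ 12 mod 17]
  = -(3/17)    [17 ≡ 1 mod 8 ⇒ (2/17)^2 = +1]
  = -(17/3)    [QR: 17 ≡ 1 mod 4, sign kept]
  = -(2/3)    [17 ≡ 2 mod 3]
  = (1/3)    [3 ≡ 3 mod 8 ⇒ (2/3) = -1]
  = 1    [(1/3) = 1]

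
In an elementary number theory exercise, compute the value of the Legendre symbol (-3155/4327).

1

Pull out -1: (-3155/4327) = (-1/4327)·(3155/4327). Since 4327 ≡ 3 (mod 4), (-1/4327) = -1. Now have -(3155/4327).
Both 3155 ≡ 3 and 4327 ≡ 3 (mod 4), so reciprocity gives (3155/4327) = -(4327/3155). Reduce: 4327 ≡ 1172 (mod 3155). Now have (1172/3155).
Factor out 2: 1172 = 2^2·293. Since 3155 ≡ 3 (mod 8), (2/3155) = -1, and (2/3155)^2 = +1. Now have (293/3155).
293 ≡ 1 (mod 4), so quadratic reciprocity gives (293/3155) = (3155/293). Reduce: 3155 ≡ 225 (mod 293). Now have (225/293).
225 ≡ 1 (mod 4), so quadratic reciprocity gives (225/293) = (293/225). Reduce: 293 ≡ 68 (mod 225). Now have (68/225).
Factor out 2: 68 = 2^2·17. Since 225 ≡ 1 (mod 8), (2/225) = +1, and (2/225)^2 = +1. Now have (17/225).
17 ≡ 1 (mod 4), so quadratic reciprocity gives (17/225) = (225/17). Reduce: 225 ≡ 4 (mod 17). Now have (4/17).
Factor out 2: 4 = 2^2. Since 17 ≡ 1 (mod 8), (2/17) = +1, and (2/17)^2 = +1. Now have (1/17).
(1/17) = 1. Collecting the sign factors: 1.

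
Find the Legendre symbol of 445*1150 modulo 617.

By multiplicativity, (445·1150/617) = (445/617)·(1150/617).
First factor (445/617):
(445/617)
  = (617/445)    [QR: 445 ≡ 1 mod 4, sign kept]
  = (172/445)    [617 ≡ 172 mod 445]
  = (43/445)    [445 ≡ 5 mod 8 ⇒ (2/445)^2 = +1]
  = (445/43)    [QR: 445 ≡ 1 mod 4, sign kept]
  = (15/43)    [445 ≡ 15 mod 43]
  = -(43/15)    [QR: both ≡ 3 mod 4, sign flips]
  = -(13/15)    [43 ≡ 13 mod 15]
  = -(15/13)    [QR: 13 ≡ 1 mod 4, sign kept]
  = -(2/13)    [15 ≡ 2 mod 13]
  = (1/13)    [13 ≡ 5 mod 8 ⇒ (2/13) = -1]
  = 1    [(1/13) = 1]
Second factor (1150/617):
(1150/617)
  = (533/617)    [1150 ≡ 533 mod 617]
  = (617/533)    [QR: 533 ≡ 1 mod 4, sign kept]
  = (84/533)    [617 ≡ 84 mod 533]
  = (21/533)    [533 ≡ 5 mod 8 ⇒ (2/533)^2 = +1]
  = (533/21)    [QR: 21 ≡ 1 mod 4, sign kept]
  = (8/21)    [533 ≡ 8 mod 21]
  = -(1/21)    [21 ≡ 5 mod 8 ⇒ (2/21)^3 = -1]
  = -1    [(1/21) = 1]
Product: (1)·(-1) = -1.

-1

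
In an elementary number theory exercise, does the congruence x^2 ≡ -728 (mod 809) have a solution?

yes

(-728|809)
  = (81|809)    [-728 ≡ 81 mod 809]
  = (809|81)    [QR: 81 ≡ 1 mod 4, sign kept]
  = (80|81)    [809 ≡ 80 mod 81]
  = (5|81)    [81 ≡ 1 mod 8 ⇒ (2|81)^4 = +1]
  = (81|5)    [QR: 5 ≡ 1 mod 4, sign kept]
  = (1|5)    [81 ≡ 1 mod 5]
  = 1    [(1|5) = 1]
(-728|809) = 1, and 809 is prime, so -728 is a quadratic residue mod 809.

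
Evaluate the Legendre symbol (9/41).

9 ≡ 1 (mod 4), so quadratic reciprocity gives (9/41) = (41/9). Reduce: 41 ≡ 5 (mod 9). Now have (5/9).
5 ≡ 1 (mod 4), so quadratic reciprocity gives (5/9) = (9/5). Reduce: 9 ≡ 4 (mod 5). Now have (4/5).
Factor out 2: 4 = 2^2. Since 5 ≡ 5 (mod 8), (2/5) = -1, and (2/5)^2 = +1. Now have (1/5).
(1/5) = 1. Collecting the sign factors: 1.

1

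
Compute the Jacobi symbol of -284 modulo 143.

(-284/143)
  = -(284/143)    [143 ≡ 3 mod 4 ⇒ (-1/143) = -1]
  = -(141/143)    [284 ≡ 141 mod 143]
  = -(143/141)    [QR: 141 ≡ 1 mod 4, sign kept]
  = -(2/141)    [143 ≡ 2 mod 141]
  = (1/141)    [141 ≡ 5 mod 8 ⇒ (2/141) = -1]
  = 1    [(1/141) = 1]

1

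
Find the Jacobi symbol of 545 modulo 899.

(545 / 899)
  = (899 / 545)    [QR: 545 ≡ 1 mod 4, sign kept]
  = (354 / 545)    [899 ≡ 354 mod 545]
  = (177 / 545)    [545 ≡ 1 mod 8 ⇒ (2 / 545) = +1]
  = (545 / 177)    [QR: 177 ≡ 1 mod 4, sign kept]
  = (14 / 177)    [545 ≡ 14 mod 177]
  = (7 / 177)    [177 ≡ 1 mod 8 ⇒ (2 / 177) = +1]
  = (177 / 7)    [QR: 177 ≡ 1 mod 4, sign kept]
  = (2 / 7)    [177 ≡ 2 mod 7]
  = (1 / 7)    [7 ≡ 7 mod 8 ⇒ (2 / 7) = +1]
  = 1    [(1 / 7) = 1]

1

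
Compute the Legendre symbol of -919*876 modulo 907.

1

By multiplicativity, (-919·876/907) = (-919/907)·(876/907).
First factor (-919/907):
(-919/907)
  = (895/907)    [-919 ≡ 895 mod 907]
  = -(907/895)    [QR: both ≡ 3 mod 4, sign flips]
  = -(12/895)    [907 ≡ 12 mod 895]
  = -(3/895)    [895 ≡ 7 mod 8 ⇒ (2/895)^2 = +1]
  = (895/3)    [QR: both ≡ 3 mod 4, sign flips]
  = (1/3)    [895 ≡ 1 mod 3]
  = 1    [(1/3) = 1]
Second factor (876/907):
(876/907)
  = (219/907)    [907 ≡ 3 mod 8 ⇒ (2/907)^2 = +1]
  = -(907/219)    [QR: both ≡ 3 mod 4, sign flips]
  = -(31/219)    [907 ≡ 31 mod 219]
  = (219/31)    [QR: both ≡ 3 mod 4, sign flips]
  = (2/31)    [219 ≡ 2 mod 31]
  = (1/31)    [31 ≡ 7 mod 8 ⇒ (2/31) = +1]
  = 1    [(1/31) = 1]
Product: (1)·(1) = 1.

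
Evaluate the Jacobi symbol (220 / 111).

-1

Reduce the numerator: 220 ≡ 109 (mod 111), so (220 / 111) = (109 / 111).
109 ≡ 1 (mod 4), so quadratic reciprocity gives (109 / 111) = (111 / 109). Reduce: 111 ≡ 2 (mod 109). Now have (2 / 109).
Factor out 2: 2 = 2. Since 109 ≡ 5 (mod 8), (2 / 109) = -1. Now have -(1 / 109).
(1 / 109) = 1. Collecting the sign factors: -1.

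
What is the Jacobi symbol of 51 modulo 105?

0

105 ≡ 1 (mod 4), so quadratic reciprocity gives (51 / 105) = (105 / 51). Reduce: 105 ≡ 3 (mod 51). Now have (3 / 51).
Both 3 ≡ 3 and 51 ≡ 3 (mod 4), so reciprocity gives (3 / 51) = -(51 / 3). Reduce: 51 ≡ 0 (mod 3). Now have -(0 / 3).
The numerator is now 0 with denominator 3 > 1: the symbol is 0.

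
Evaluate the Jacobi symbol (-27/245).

-1

Reduce the numerator: -27 ≡ 218 (mod 245), so (-27/245) = (218/245).
Factor out 2: 218 = 2·109. Since 245 ≡ 5 (mod 8), (2/245) = -1. Now have -(109/245).
109 ≡ 1 (mod 4), so quadratic reciprocity gives (109/245) = (245/109). Reduce: 245 ≡ 27 (mod 109). Now have -(27/109).
109 ≡ 1 (mod 4), so quadratic reciprocity gives (27/109) = (109/27). Reduce: 109 ≡ 1 (mod 27). Now have -(1/27).
(1/27) = 1. Collecting the sign factors: -1.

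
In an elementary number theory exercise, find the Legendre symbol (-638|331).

Reduce the numerator: -638 ≡ 24 (mod 331), so (-638|331) = (24|331).
Factor out 2: 24 = 2^3·3. Since 331 ≡ 3 (mod 8), (2|331) = -1, and (2|331)^3 = -1. Now have -(3|331).
Both 3 ≡ 3 and 331 ≡ 3 (mod 4), so reciprocity gives (3|331) = -(331|3). Reduce: 331 ≡ 1 (mod 3). Now have (1|3).
(1|3) = 1. Collecting the sign factors: 1.

1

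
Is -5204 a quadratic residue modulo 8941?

(-5204/8941)
  = (3737/8941)    [-5204 ≡ 3737 mod 8941]
  = (8941/3737)    [QR: 3737 ≡ 1 mod 4, sign kept]
  = (1467/3737)    [8941 ≡ 1467 mod 3737]
  = (3737/1467)    [QR: 3737 ≡ 1 mod 4, sign kept]
  = (803/1467)    [3737 ≡ 803 mod 1467]
  = -(1467/803)    [QR: both ≡ 3 mod 4, sign flips]
  = -(664/803)    [1467 ≡ 664 mod 803]
  = (83/803)    [803 ≡ 3 mod 8 ⇒ (2/803)^3 = -1]
  = -(803/83)    [QR: both ≡ 3 mod 4, sign flips]
  = -(56/83)    [803 ≡ 56 mod 83]
  = (7/83)    [83 ≡ 3 mod 8 ⇒ (2/83)^3 = -1]
  = -(83/7)    [QR: both ≡ 3 mod 4, sign flips]
  = -(6/7)    [83 ≡ 6 mod 7]
  = -(3/7)    [7 ≡ 7 mod 8 ⇒ (2/7) = +1]
  = (7/3)    [QR: both ≡ 3 mod 4, sign flips]
  = (1/3)    [7 ≡ 1 mod 3]
  = 1    [(1/3) = 1]
(-5204/8941) = 1, and 8941 is prime, so -5204 is a quadratic residue mod 8941.

yes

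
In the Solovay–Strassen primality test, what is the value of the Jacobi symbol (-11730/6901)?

-1

Reduce the numerator: -11730 ≡ 2072 (mod 6901), so (-11730/6901) = (2072/6901).
Factor out 2: 2072 = 2^3·259. Since 6901 ≡ 5 (mod 8), (2/6901) = -1, and (2/6901)^3 = -1. Now have -(259/6901).
6901 ≡ 1 (mod 4), so quadratic reciprocity gives (259/6901) = (6901/259). Reduce: 6901 ≡ 167 (mod 259). Now have -(167/259).
Both 167 ≡ 3 and 259 ≡ 3 (mod 4), so reciprocity gives (167/259) = -(259/167). Reduce: 259 ≡ 92 (mod 167). Now have (92/167).
Factor out 2: 92 = 2^2·23. Since 167 ≡ 7 (mod 8), (2/167) = +1, and (2/167)^2 = +1. Now have (23/167).
Both 23 ≡ 3 and 167 ≡ 3 (mod 4), so reciprocity gives (23/167) = -(167/23). Reduce: 167 ≡ 6 (mod 23). Now have -(6/23).
Factor out 2: 6 = 2·3. Since 23 ≡ 7 (mod 8), (2/23) = +1. Now have -(3/23).
Both 3 ≡ 3 and 23 ≡ 3 (mod 4), so reciprocity gives (3/23) = -(23/3). Reduce: 23 ≡ 2 (mod 3). Now have (2/3).
Factor out 2: 2 = 2. Since 3 ≡ 3 (mod 8), (2/3) = -1. Now have -(1/3).
(1/3) = 1. Collecting the sign factors: -1.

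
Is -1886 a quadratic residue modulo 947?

Pull out -1: (-1886/947) = (-1/947)·(1886/947). Since 947 ≡ 3 (mod 4), (-1/947) = -1. Now have -(1886/947).
Reduce the numerator: 1886 ≡ 939 (mod 947), so (1886/947) = (939/947).
Both 939 ≡ 3 and 947 ≡ 3 (mod 4), so reciprocity gives (939/947) = -(947/939). Reduce: 947 ≡ 8 (mod 939). Now have (8/939).
Factor out 2: 8 = 2^3. Since 939 ≡ 3 (mod 8), (2/939) = -1, and (2/939)^3 = -1. Now have -(1/939).
(1/939) = 1. Collecting the sign factors: -1.
(-1886/947) = -1, and 947 is prime, so -1886 is not a quadratic residue mod 947.

no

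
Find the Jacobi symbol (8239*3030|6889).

By multiplicativity, (8239·3030|6889) = (8239|6889)·(3030|6889).
First factor (8239|6889):
(8239|6889)
  = (1350|6889)    [8239 ≡ 1350 mod 6889]
  = (675|6889)    [6889 ≡ 1 mod 8 ⇒ (2|6889) = +1]
  = (6889|675)    [QR: 6889 ≡ 1 mod 4, sign kept]
  = (139|675)    [6889 ≡ 139 mod 675]
  = -(675|139)    [QR: both ≡ 3 mod 4, sign flips]
  = -(119|139)    [675 ≡ 119 mod 139]
  = (139|119)    [QR: both ≡ 3 mod 4, sign flips]
  = (20|119)    [139 ≡ 20 mod 119]
  = (5|119)    [119 ≡ 7 mod 8 ⇒ (2|119)^2 = +1]
  = (119|5)    [QR: 5 ≡ 1 mod 4, sign kept]
  = (4|5)    [119 ≡ 4 mod 5]
  = (1|5)    [5 ≡ 5 mod 8 ⇒ (2|5)^2 = +1]
  = 1    [(1|5) = 1]
Second factor (3030|6889):
(3030|6889)
  = (1515|6889)    [6889 ≡ 1 mod 8 ⇒ (2|6889) = +1]
  = (6889|1515)    [QR: 6889 ≡ 1 mod 4, sign kept]
  = (829|1515)    [6889 ≡ 829 mod 1515]
  = (1515|829)    [QR: 829 ≡ 1 mod 4, sign kept]
  = (686|829)    [1515 ≡ 686 mod 829]
  = -(343|829)    [829 ≡ 5 mod 8 ⇒ (2|829) = -1]
  = -(829|343)    [QR: 829 ≡ 1 mod 4, sign kept]
  = -(143|343)    [829 ≡ 143 mod 343]
  = (343|143)    [QR: both ≡ 3 mod 4, sign flips]
  = (57|143)    [343 ≡ 57 mod 143]
  = (143|57)    [QR: 57 ≡ 1 mod 4, sign kept]
  = (29|57)    [143 ≡ 29 mod 57]
  = (57|29)    [QR: 29 ≡ 1 mod 4, sign kept]
  = (28|29)    [57 ≡ 28 mod 29]
  = (7|29)    [29 ≡ 5 mod 8 ⇒ (2|29)^2 = +1]
  = (29|7)    [QR: 29 ≡ 1 mod 4, sign kept]
  = (1|7)    [29 ≡ 1 mod 7]
  = 1    [(1|7) = 1]
Product: (1)·(1) = 1.

1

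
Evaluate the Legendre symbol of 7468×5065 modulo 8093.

By multiplicativity, (7468·5065 / 8093) = (7468 / 8093)·(5065 / 8093).
First factor (7468 / 8093):
Factor out 2: 7468 = 2^2·1867. Since 8093 ≡ 5 (mod 8), (2 / 8093) = -1, and (2 / 8093)^2 = +1. Now have (1867 / 8093).
8093 ≡ 1 (mod 4), so quadratic reciprocity gives (1867 / 8093) = (8093 / 1867). Reduce: 8093 ≡ 625 (mod 1867). Now have (625 / 1867).
625 ≡ 1 (mod 4), so quadratic reciprocity gives (625 / 1867) = (1867 / 625). Reduce: 1867 ≡ 617 (mod 625). Now have (617 / 625).
617 ≡ 1 (mod 4), so quadratic reciprocity gives (617 / 625) = (625 / 617). Reduce: 625 ≡ 8 (mod 617). Now have (8 / 617).
Factor out 2: 8 = 2^3. Since 617 ≡ 1 (mod 8), (2 / 617) = +1, and (2 / 617)^3 = +1. Now have (1 / 617).
(1 / 617) = 1. Collecting the sign factors: 1.
Second factor (5065 / 8093):
5065 ≡ 1 (mod 4), so quadratic reciprocity gives (5065 / 8093) = (8093 / 5065). Reduce: 8093 ≡ 3028 (mod 5065). Now have (3028 / 5065).
Factor out 2: 3028 = 2^2·757. Since 5065 ≡ 1 (mod 8), (2 / 5065) = +1, and (2 / 5065)^2 = +1. Now have (757 / 5065).
757 ≡ 1 (mod 4), so quadratic reciprocity gives (757 / 5065) = (5065 / 757). Reduce: 5065 ≡ 523 (mod 757). Now have (523 / 757).
757 ≡ 1 (mod 4), so quadratic reciprocity gives (523 / 757) = (757 / 523). Reduce: 757 ≡ 234 (mod 523). Now have (234 / 523).
Factor out 2: 234 = 2·117. Since 523 ≡ 3 (mod 8), (2 / 523) = -1. Now have -(117 / 523).
117 ≡ 1 (mod 4), so quadratic reciprocity gives (117 / 523) = (523 / 117). Reduce: 523 ≡ 55 (mod 117). Now have -(55 / 117).
117 ≡ 1 (mod 4), so quadratic reciprocity gives (55 / 117) = (117 / 55). Reduce: 117 ≡ 7 (mod 55). Now have -(7 / 55).
Both 7 ≡ 3 and 55 ≡ 3 (mod 4), so reciprocity gives (7 / 55) = -(55 / 7). Reduce: 55 ≡ 6 (mod 7). Now have (6 / 7).
Factor out 2: 6 = 2·3. Since 7 ≡ 7 (mod 8), (2 / 7) = +1. Now have (3 / 7).
Both 3 ≡ 3 and 7 ≡ 3 (mod 4), so reciprocity gives (3 / 7) = -(7 / 3). Reduce: 7 ≡ 1 (mod 3). Now have -(1 / 3).
(1 / 3) = 1. Collecting the sign factors: -1.
Product: (1)·(-1) = -1.

-1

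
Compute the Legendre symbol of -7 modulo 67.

1

(-7/67)
  = (60/67)    [-7 ≡ 60 mod 67]
  = (15/67)    [67 ≡ 3 mod 8 ⇒ (2/67)^2 = +1]
  = -(67/15)    [QR: both ≡ 3 mod 4, sign flips]
  = -(7/15)    [67 ≡ 7 mod 15]
  = (15/7)    [QR: both ≡ 3 mod 4, sign flips]
  = (1/7)    [15 ≡ 1 mod 7]
  = 1    [(1/7) = 1]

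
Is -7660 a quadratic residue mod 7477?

Pull out -1: (-7660/7477) = (-1/7477)·(7660/7477). Since 7477 ≡ 1 (mod 4), (-1/7477) = +1. Now have (7660/7477).
Reduce the numerator: 7660 ≡ 183 (mod 7477), so (7660/7477) = (183/7477).
7477 ≡ 1 (mod 4), so quadratic reciprocity gives (183/7477) = (7477/183). Reduce: 7477 ≡ 157 (mod 183). Now have (157/183).
157 ≡ 1 (mod 4), so quadratic reciprocity gives (157/183) = (183/157). Reduce: 183 ≡ 26 (mod 157). Now have (26/157).
Factor out 2: 26 = 2·13. Since 157 ≡ 5 (mod 8), (2/157) = -1. Now have -(13/157).
13 ≡ 1 (mod 4), so quadratic reciprocity gives (13/157) = (157/13). Reduce: 157 ≡ 1 (mod 13). Now have -(1/13).
(1/13) = 1. Collecting the sign factors: -1.
The Legendre symbol is -1, so x^2 ≡ -7660 (mod 7477) has no solution.

no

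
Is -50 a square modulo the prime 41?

yes

(-50|41)
  = (50|41)    [41 ≡ 1 mod 4 ⇒ (-1|41) = +1]
  = (9|41)    [50 ≡ 9 mod 41]
  = (41|9)    [QR: 9 ≡ 1 mod 4, sign kept]
  = (5|9)    [41 ≡ 5 mod 9]
  = (9|5)    [QR: 5 ≡ 1 mod 4, sign kept]
  = (4|5)    [9 ≡ 4 mod 5]
  = (1|5)    [5 ≡ 5 mod 8 ⇒ (2|5)^2 = +1]
  = 1    [(1|5) = 1]
The Legendre symbol is 1, so x^2 ≡ -50 (mod 41) has solution.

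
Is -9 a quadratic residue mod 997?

yes

(-9/997)
  = (9/997)    [997 ≡ 1 mod 4 ⇒ (-1/997) = +1]
  = (997/9)    [QR: 9 ≡ 1 mod 4, sign kept]
  = (7/9)    [997 ≡ 7 mod 9]
  = (9/7)    [QR: 9 ≡ 1 mod 4, sign kept]
  = (2/7)    [9 ≡ 2 mod 7]
  = (1/7)    [7 ≡ 7 mod 8 ⇒ (2/7) = +1]
  = 1    [(1/7) = 1]
The Legendre symbol is 1, so x^2 ≡ -9 (mod 997) has solution.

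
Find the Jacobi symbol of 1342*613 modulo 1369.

1

By multiplicativity, (1342·613/1369) = (1342/1369)·(613/1369).
First factor (1342/1369):
(1342/1369)
  = (671/1369)    [1369 ≡ 1 mod 8 ⇒ (2/1369) = +1]
  = (1369/671)    [QR: 1369 ≡ 1 mod 4, sign kept]
  = (27/671)    [1369 ≡ 27 mod 671]
  = -(671/27)    [QR: both ≡ 3 mod 4, sign flips]
  = -(23/27)    [671 ≡ 23 mod 27]
  = (27/23)    [QR: both ≡ 3 mod 4, sign flips]
  = (4/23)    [27 ≡ 4 mod 23]
  = (1/23)    [23 ≡ 7 mod 8 ⇒ (2/23)^2 = +1]
  = 1    [(1/23) = 1]
Second factor (613/1369):
(613/1369)
  = (1369/613)    [QR: 613 ≡ 1 mod 4, sign kept]
  = (143/613)    [1369 ≡ 143 mod 613]
  = (613/143)    [QR: 613 ≡ 1 mod 4, sign kept]
  = (41/143)    [613 ≡ 41 mod 143]
  = (143/41)    [QR: 41 ≡ 1 mod 4, sign kept]
  = (20/41)    [143 ≡ 20 mod 41]
  = (5/41)    [41 ≡ 1 mod 8 ⇒ (2/41)^2 = +1]
  = (41/5)    [QR: 5 ≡ 1 mod 4, sign kept]
  = (1/5)    [41 ≡ 1 mod 5]
  = 1    [(1/5) = 1]
Product: (1)·(1) = 1.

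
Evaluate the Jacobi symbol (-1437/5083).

-1

Pull out -1: (-1437/5083) = (-1/5083)·(1437/5083). Since 5083 ≡ 3 (mod 4), (-1/5083) = -1. Now have -(1437/5083).
1437 ≡ 1 (mod 4), so quadratic reciprocity gives (1437/5083) = (5083/1437). Reduce: 5083 ≡ 772 (mod 1437). Now have -(772/1437).
Factor out 2: 772 = 2^2·193. Since 1437 ≡ 5 (mod 8), (2/1437) = -1, and (2/1437)^2 = +1. Now have -(193/1437).
193 ≡ 1 (mod 4), so quadratic reciprocity gives (193/1437) = (1437/193). Reduce: 1437 ≡ 86 (mod 193). Now have -(86/193).
Factor out 2: 86 = 2·43. Since 193 ≡ 1 (mod 8), (2/193) = +1. Now have -(43/193).
193 ≡ 1 (mod 4), so quadratic reciprocity gives (43/193) = (193/43). Reduce: 193 ≡ 21 (mod 43). Now have -(21/43).
21 ≡ 1 (mod 4), so quadratic reciprocity gives (21/43) = (43/21). Reduce: 43 ≡ 1 (mod 21). Now have -(1/21).
(1/21) = 1. Collecting the sign factors: -1.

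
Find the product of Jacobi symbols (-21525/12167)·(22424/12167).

By multiplicativity, (-21525·22424/12167) = (-21525/12167)·(22424/12167).
First factor (-21525/12167):
(-21525/12167)
  = (2809/12167)    [-21525 ≡ 2809 mod 12167]
  = (12167/2809)    [QR: 2809 ≡ 1 mod 4, sign kept]
  = (931/2809)    [12167 ≡ 931 mod 2809]
  = (2809/931)    [QR: 2809 ≡ 1 mod 4, sign kept]
  = (16/931)    [2809 ≡ 16 mod 931]
  = (1/931)    [931 ≡ 3 mod 8 ⇒ (2/931)^4 = +1]
  = 1    [(1/931) = 1]
Second factor (22424/12167):
(22424/12167)
  = (10257/12167)    [22424 ≡ 10257 mod 12167]
  = (12167/10257)    [QR: 10257 ≡ 1 mod 4, sign kept]
  = (1910/10257)    [12167 ≡ 1910 mod 10257]
  = (955/10257)    [10257 ≡ 1 mod 8 ⇒ (2/10257) = +1]
  = (10257/955)    [QR: 10257 ≡ 1 mod 4, sign kept]
  = (707/955)    [10257 ≡ 707 mod 955]
  = -(955/707)    [QR: both ≡ 3 mod 4, sign flips]
  = -(248/707)    [955 ≡ 248 mod 707]
  = (31/707)    [707 ≡ 3 mod 8 ⇒ (2/707)^3 = -1]
  = -(707/31)    [QR: both ≡ 3 mod 4, sign flips]
  = -(25/31)    [707 ≡ 25 mod 31]
  = -(31/25)    [QR: 25 ≡ 1 mod 4, sign kept]
  = -(6/25)    [31 ≡ 6 mod 25]
  = -(3/25)    [25 ≡ 1 mod 8 ⇒ (2/25) = +1]
  = -(25/3)    [QR: 25 ≡ 1 mod 4, sign kept]
  = -(1/3)    [25 ≡ 1 mod 3]
  = -1    [(1/3) = 1]
Product: (1)·(-1) = -1.

-1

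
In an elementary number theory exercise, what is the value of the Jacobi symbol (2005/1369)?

Reduce the numerator: 2005 ≡ 636 (mod 1369), so (2005/1369) = (636/1369).
Factor out 2: 636 = 2^2·159. Since 1369 ≡ 1 (mod 8), (2/1369) = +1, and (2/1369)^2 = +1. Now have (159/1369).
1369 ≡ 1 (mod 4), so quadratic reciprocity gives (159/1369) = (1369/159). Reduce: 1369 ≡ 97 (mod 159). Now have (97/159).
97 ≡ 1 (mod 4), so quadratic reciprocity gives (97/159) = (159/97). Reduce: 159 ≡ 62 (mod 97). Now have (62/97).
Factor out 2: 62 = 2·31. Since 97 ≡ 1 (mod 8), (2/97) = +1. Now have (31/97).
97 ≡ 1 (mod 4), so quadratic reciprocity gives (31/97) = (97/31). Reduce: 97 ≡ 4 (mod 31). Now have (4/31).
Factor out 2: 4 = 2^2. Since 31 ≡ 7 (mod 8), (2/31) = +1, and (2/31)^2 = +1. Now have (1/31).
(1/31) = 1. Collecting the sign factors: 1.

1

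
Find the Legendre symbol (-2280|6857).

(-2280|6857)
  = (2280|6857)    [6857 ≡ 1 mod 4 ⇒ (-1|6857) = +1]
  = (285|6857)    [6857 ≡ 1 mod 8 ⇒ (2|6857)^3 = +1]
  = (6857|285)    [QR: 285 ≡ 1 mod 4, sign kept]
  = (17|285)    [6857 ≡ 17 mod 285]
  = (285|17)    [QR: 17 ≡ 1 mod 4, sign kept]
  = (13|17)    [285 ≡ 13 mod 17]
  = (17|13)    [QR: 13 ≡ 1 mod 4, sign kept]
  = (4|13)    [17 ≡ 4 mod 13]
  = (1|13)    [13 ≡ 5 mod 8 ⇒ (2|13)^2 = +1]
  = 1    [(1|13) = 1]

1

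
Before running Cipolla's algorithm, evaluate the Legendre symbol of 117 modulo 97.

-1

Reduce the numerator: 117 ≡ 20 (mod 97), so (117 / 97) = (20 / 97).
Factor out 2: 20 = 2^2·5. Since 97 ≡ 1 (mod 8), (2 / 97) = +1, and (2 / 97)^2 = +1. Now have (5 / 97).
5 ≡ 1 (mod 4), so quadratic reciprocity gives (5 / 97) = (97 / 5). Reduce: 97 ≡ 2 (mod 5). Now have (2 / 5).
Factor out 2: 2 = 2. Since 5 ≡ 5 (mod 8), (2 / 5) = -1. Now have -(1 / 5).
(1 / 5) = 1. Collecting the sign factors: -1.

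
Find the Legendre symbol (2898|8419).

(2898|8419)
  = -(1449|8419)    [8419 ≡ 3 mod 8 ⇒ (2|8419) = -1]
  = -(8419|1449)    [QR: 1449 ≡ 1 mod 4, sign kept]
  = -(1174|1449)    [8419 ≡ 1174 mod 1449]
  = -(587|1449)    [1449 ≡ 1 mod 8 ⇒ (2|1449) = +1]
  = -(1449|587)    [QR: 1449 ≡ 1 mod 4, sign kept]
  = -(275|587)    [1449 ≡ 275 mod 587]
  = (587|275)    [QR: both ≡ 3 mod 4, sign flips]
  = (37|275)    [587 ≡ 37 mod 275]
  = (275|37)    [QR: 37 ≡ 1 mod 4, sign kept]
  = (16|37)    [275 ≡ 16 mod 37]
  = (1|37)    [37 ≡ 5 mod 8 ⇒ (2|37)^4 = +1]
  = 1    [(1|37) = 1]

1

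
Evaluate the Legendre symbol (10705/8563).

-1

Reduce the numerator: 10705 ≡ 2142 (mod 8563), so (10705/8563) = (2142/8563).
Factor out 2: 2142 = 2·1071. Since 8563 ≡ 3 (mod 8), (2/8563) = -1. Now have -(1071/8563).
Both 1071 ≡ 3 and 8563 ≡ 3 (mod 4), so reciprocity gives (1071/8563) = -(8563/1071). Reduce: 8563 ≡ 1066 (mod 1071). Now have (1066/1071).
Factor out 2: 1066 = 2·533. Since 1071 ≡ 7 (mod 8), (2/1071) = +1. Now have (533/1071).
533 ≡ 1 (mod 4), so quadratic reciprocity gives (533/1071) = (1071/533). Reduce: 1071 ≡ 5 (mod 533). Now have (5/533).
5 ≡ 1 (mod 4), so quadratic reciprocity gives (5/533) = (533/5). Reduce: 533 ≡ 3 (mod 5). Now have (3/5).
5 ≡ 1 (mod 4), so quadratic reciprocity gives (3/5) = (5/3). Reduce: 5 ≡ 2 (mod 3). Now have (2/3).
Factor out 2: 2 = 2. Since 3 ≡ 3 (mod 8), (2/3) = -1. Now have -(1/3).
(1/3) = 1. Collecting the sign factors: -1.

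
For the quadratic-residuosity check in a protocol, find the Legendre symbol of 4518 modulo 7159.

-1

(4518/7159)
  = (2259/7159)    [7159 ≡ 7 mod 8 ⇒ (2/7159) = +1]
  = -(7159/2259)    [QR: both ≡ 3 mod 4, sign flips]
  = -(382/2259)    [7159 ≡ 382 mod 2259]
  = (191/2259)    [2259 ≡ 3 mod 8 ⇒ (2/2259) = -1]
  = -(2259/191)    [QR: both ≡ 3 mod 4, sign flips]
  = -(158/191)    [2259 ≡ 158 mod 191]
  = -(79/191)    [191 ≡ 7 mod 8 ⇒ (2/191) = +1]
  = (191/79)    [QR: both ≡ 3 mod 4, sign flips]
  = (33/79)    [191 ≡ 33 mod 79]
  = (79/33)    [QR: 33 ≡ 1 mod 4, sign kept]
  = (13/33)    [79 ≡ 13 mod 33]
  = (33/13)    [QR: 13 ≡ 1 mod 4, sign kept]
  = (7/13)    [33 ≡ 7 mod 13]
  = (13/7)    [QR: 13 ≡ 1 mod 4, sign kept]
  = (6/7)    [13 ≡ 6 mod 7]
  = (3/7)    [7 ≡ 7 mod 8 ⇒ (2/7) = +1]
  = -(7/3)    [QR: both ≡ 3 mod 4, sign flips]
  = -(1/3)    [7 ≡ 1 mod 3]
  = -1    [(1/3) = 1]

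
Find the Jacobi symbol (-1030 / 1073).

1

(-1030 / 1073)
  = (1030 / 1073)    [1073 ≡ 1 mod 4 ⇒ (-1 / 1073) = +1]
  = (515 / 1073)    [1073 ≡ 1 mod 8 ⇒ (2 / 1073) = +1]
  = (1073 / 515)    [QR: 1073 ≡ 1 mod 4, sign kept]
  = (43 / 515)    [1073 ≡ 43 mod 515]
  = -(515 / 43)    [QR: both ≡ 3 mod 4, sign flips]
  = -(42 / 43)    [515 ≡ 42 mod 43]
  = (21 / 43)    [43 ≡ 3 mod 8 ⇒ (2 / 43) = -1]
  = (43 / 21)    [QR: 21 ≡ 1 mod 4, sign kept]
  = (1 / 21)    [43 ≡ 1 mod 21]
  = 1    [(1 / 21) = 1]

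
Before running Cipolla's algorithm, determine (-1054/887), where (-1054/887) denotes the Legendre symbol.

Reduce the numerator: -1054 ≡ 720 (mod 887), so (-1054/887) = (720/887).
Factor out 2: 720 = 2^4·45. Since 887 ≡ 7 (mod 8), (2/887) = +1, and (2/887)^4 = +1. Now have (45/887).
45 ≡ 1 (mod 4), so quadratic reciprocity gives (45/887) = (887/45). Reduce: 887 ≡ 32 (mod 45). Now have (32/45).
Factor out 2: 32 = 2^5. Since 45 ≡ 5 (mod 8), (2/45) = -1, and (2/45)^5 = -1. Now have -(1/45).
(1/45) = 1. Collecting the sign factors: -1.

-1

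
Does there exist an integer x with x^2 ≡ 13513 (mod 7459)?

no

Reduce the numerator: 13513 ≡ 6054 (mod 7459), so (13513|7459) = (6054|7459).
Factor out 2: 6054 = 2·3027. Since 7459 ≡ 3 (mod 8), (2|7459) = -1. Now have -(3027|7459).
Both 3027 ≡ 3 and 7459 ≡ 3 (mod 4), so reciprocity gives (3027|7459) = -(7459|3027). Reduce: 7459 ≡ 1405 (mod 3027). Now have (1405|3027).
1405 ≡ 1 (mod 4), so quadratic reciprocity gives (1405|3027) = (3027|1405). Reduce: 3027 ≡ 217 (mod 1405). Now have (217|1405).
217 ≡ 1 (mod 4), so quadratic reciprocity gives (217|1405) = (1405|217). Reduce: 1405 ≡ 103 (mod 217). Now have (103|217).
217 ≡ 1 (mod 4), so quadratic reciprocity gives (103|217) = (217|103). Reduce: 217 ≡ 11 (mod 103). Now have (11|103).
Both 11 ≡ 3 and 103 ≡ 3 (mod 4), so reciprocity gives (11|103) = -(103|11). Reduce: 103 ≡ 4 (mod 11). Now have -(4|11).
Factor out 2: 4 = 2^2. Since 11 ≡ 3 (mod 8), (2|11) = -1, and (2|11)^2 = +1. Now have -(1|11).
(1|11) = 1. Collecting the sign factors: -1.
(13513|7459) = -1, and 7459 is prime, so 13513 is not a quadratic residue mod 7459.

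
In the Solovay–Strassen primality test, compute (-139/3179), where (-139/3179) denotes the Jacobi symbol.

1

(-139/3179)
  = -(139/3179)    [3179 ≡ 3 mod 4 ⇒ (-1/3179) = -1]
  = (3179/139)    [QR: both ≡ 3 mod 4, sign flips]
  = (121/139)    [3179 ≡ 121 mod 139]
  = (139/121)    [QR: 121 ≡ 1 mod 4, sign kept]
  = (18/121)    [139 ≡ 18 mod 121]
  = (9/121)    [121 ≡ 1 mod 8 ⇒ (2/121) = +1]
  = (121/9)    [QR: 9 ≡ 1 mod 4, sign kept]
  = (4/9)    [121 ≡ 4 mod 9]
  = (1/9)    [9 ≡ 1 mod 8 ⇒ (2/9)^2 = +1]
  = 1    [(1/9) = 1]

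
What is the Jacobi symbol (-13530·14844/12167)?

By multiplicativity, (-13530·14844/12167) = (-13530/12167)·(14844/12167).
First factor (-13530/12167):
Reduce the numerator: -13530 ≡ 10804 (mod 12167), so (-13530/12167) = (10804/12167).
Factor out 2: 10804 = 2^2·2701. Since 12167 ≡ 7 (mod 8), (2/12167) = +1, and (2/12167)^2 = +1. Now have (2701/12167).
2701 ≡ 1 (mod 4), so quadratic reciprocity gives (2701/12167) = (12167/2701). Reduce: 12167 ≡ 1363 (mod 2701). Now have (1363/2701).
2701 ≡ 1 (mod 4), so quadratic reciprocity gives (1363/2701) = (2701/1363). Reduce: 2701 ≡ 1338 (mod 1363). Now have (1338/1363).
Factor out 2: 1338 = 2·669. Since 1363 ≡ 3 (mod 8), (2/1363) = -1. Now have -(669/1363).
669 ≡ 1 (mod 4), so quadratic reciprocity gives (669/1363) = (1363/669). Reduce: 1363 ≡ 25 (mod 669). Now have -(25/669).
25 ≡ 1 (mod 4), so quadratic reciprocity gives (25/669) = (669/25). Reduce: 669 ≡ 19 (mod 25). Now have -(19/25).
25 ≡ 1 (mod 4), so quadratic reciprocity gives (19/25) = (25/19). Reduce: 25 ≡ 6 (mod 19). Now have -(6/19).
Factor out 2: 6 = 2·3. Since 19 ≡ 3 (mod 8), (2/19) = -1. Now have (3/19).
Both 3 ≡ 3 and 19 ≡ 3 (mod 4), so reciprocity gives (3/19) = -(19/3). Reduce: 19 ≡ 1 (mod 3). Now have -(1/3).
(1/3) = 1. Collecting the sign factors: -1.
Second factor (14844/12167):
Reduce the numerator: 14844 ≡ 2677 (mod 12167), so (14844/12167) = (2677/12167).
2677 ≡ 1 (mod 4), so quadratic reciprocity gives (2677/12167) = (12167/2677). Reduce: 12167 ≡ 1459 (mod 2677). Now have (1459/2677).
2677 ≡ 1 (mod 4), so quadratic reciprocity gives (1459/2677) = (2677/1459). Reduce: 2677 ≡ 1218 (mod 1459). Now have (1218/1459).
Factor out 2: 1218 = 2·609. Since 1459 ≡ 3 (mod 8), (2/1459) = -1. Now have -(609/1459).
609 ≡ 1 (mod 4), so quadratic reciprocity gives (609/1459) = (1459/609). Reduce: 1459 ≡ 241 (mod 609). Now have -(241/609).
241 ≡ 1 (mod 4), so quadratic reciprocity gives (241/609) = (609/241). Reduce: 609 ≡ 127 (mod 241). Now have -(127/241).
241 ≡ 1 (mod 4), so quadratic reciprocity gives (127/241) = (241/127). Reduce: 241 ≡ 114 (mod 127). Now have -(114/127).
Factor out 2: 114 = 2·57. Since 127 ≡ 7 (mod 8), (2/127) = +1. Now have -(57/127).
57 ≡ 1 (mod 4), so quadratic reciprocity gives (57/127) = (127/57). Reduce: 127 ≡ 13 (mod 57). Now have -(13/57).
13 ≡ 1 (mod 4), so quadratic reciprocity gives (13/57) = (57/13). Reduce: 57 ≡ 5 (mod 13). Now have -(5/13).
5 ≡ 1 (mod 4), so quadratic reciprocity gives (5/13) = (13/5). Reduce: 13 ≡ 3 (mod 5). Now have -(3/5).
5 ≡ 1 (mod 4), so quadratic reciprocity gives (3/5) = (5/3). Reduce: 5 ≡ 2 (mod 3). Now have -(2/3).
Factor out 2: 2 = 2. Since 3 ≡ 3 (mod 8), (2/3) = -1. Now have (1/3).
(1/3) = 1. Collecting the sign factors: 1.
Product: (-1)·(1) = -1.

-1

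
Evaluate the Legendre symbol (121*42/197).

By multiplicativity, (121·42/197) = (121/197)·(42/197).
First factor (121/197):
121 ≡ 1 (mod 4), so quadratic reciprocity gives (121/197) = (197/121). Reduce: 197 ≡ 76 (mod 121). Now have (76/121).
Factor out 2: 76 = 2^2·19. Since 121 ≡ 1 (mod 8), (2/121) = +1, and (2/121)^2 = +1. Now have (19/121).
121 ≡ 1 (mod 4), so quadratic reciprocity gives (19/121) = (121/19). Reduce: 121 ≡ 7 (mod 19). Now have (7/19).
Both 7 ≡ 3 and 19 ≡ 3 (mod 4), so reciprocity gives (7/19) = -(19/7). Reduce: 19 ≡ 5 (mod 7). Now have -(5/7).
5 ≡ 1 (mod 4), so quadratic reciprocity gives (5/7) = (7/5). Reduce: 7 ≡ 2 (mod 5). Now have -(2/5).
Factor out 2: 2 = 2. Since 5 ≡ 5 (mod 8), (2/5) = -1. Now have (1/5).
(1/5) = 1. Collecting the sign factors: 1.
Second factor (42/197):
Factor out 2: 42 = 2·21. Since 197 ≡ 5 (mod 8), (2/197) = -1. Now have -(21/197).
21 ≡ 1 (mod 4), so quadratic reciprocity gives (21/197) = (197/21). Reduce: 197 ≡ 8 (mod 21). Now have -(8/21).
Factor out 2: 8 = 2^3. Since 21 ≡ 5 (mod 8), (2/21) = -1, and (2/21)^3 = -1. Now have (1/21).
(1/21) = 1. Collecting the sign factors: 1.
Product: (1)·(1) = 1.

1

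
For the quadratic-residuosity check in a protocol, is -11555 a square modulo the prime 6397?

(-11555/6397)
  = (1239/6397)    [-11555 ≡ 1239 mod 6397]
  = (6397/1239)    [QR: 6397 ≡ 1 mod 4, sign kept]
  = (202/1239)    [6397 ≡ 202 mod 1239]
  = (101/1239)    [1239 ≡ 7 mod 8 ⇒ (2/1239) = +1]
  = (1239/101)    [QR: 101 ≡ 1 mod 4, sign kept]
  = (27/101)    [1239 ≡ 27 mod 101]
  = (101/27)    [QR: 101 ≡ 1 mod 4, sign kept]
  = (20/27)    [101 ≡ 20 mod 27]
  = (5/27)    [27 ≡ 3 mod 8 ⇒ (2/27)^2 = +1]
  = (27/5)    [QR: 5 ≡ 1 mod 4, sign kept]
  = (2/5)    [27 ≡ 2 mod 5]
  = -(1/5)    [5 ≡ 5 mod 8 ⇒ (2/5) = -1]
  = -1    [(1/5) = 1]
The Legendre symbol is -1, so x^2 ≡ -11555 (mod 6397) has no solution.

no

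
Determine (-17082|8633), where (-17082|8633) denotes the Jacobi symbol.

(-17082|8633)
  = (17082|8633)    [8633 ≡ 1 mod 4 ⇒ (-1|8633) = +1]
  = (8449|8633)    [17082 ≡ 8449 mod 8633]
  = (8633|8449)    [QR: 8449 ≡ 1 mod 4, sign kept]
  = (184|8449)    [8633 ≡ 184 mod 8449]
  = (23|8449)    [8449 ≡ 1 mod 8 ⇒ (2|8449)^3 = +1]
  = (8449|23)    [QR: 8449 ≡ 1 mod 4, sign kept]
  = (8|23)    [8449 ≡ 8 mod 23]
  = (1|23)    [23 ≡ 7 mod 8 ⇒ (2|23)^3 = +1]
  = 1    [(1|23) = 1]

1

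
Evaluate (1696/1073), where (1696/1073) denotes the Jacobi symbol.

Reduce the numerator: 1696 ≡ 623 (mod 1073), so (1696/1073) = (623/1073).
1073 ≡ 1 (mod 4), so quadratic reciprocity gives (623/1073) = (1073/623). Reduce: 1073 ≡ 450 (mod 623). Now have (450/623).
Factor out 2: 450 = 2·225. Since 623 ≡ 7 (mod 8), (2/623) = +1. Now have (225/623).
225 ≡ 1 (mod 4), so quadratic reciprocity gives (225/623) = (623/225). Reduce: 623 ≡ 173 (mod 225). Now have (173/225).
173 ≡ 1 (mod 4), so quadratic reciprocity gives (173/225) = (225/173). Reduce: 225 ≡ 52 (mod 173). Now have (52/173).
Factor out 2: 52 = 2^2·13. Since 173 ≡ 5 (mod 8), (2/173) = -1, and (2/173)^2 = +1. Now have (13/173).
13 ≡ 1 (mod 4), so quadratic reciprocity gives (13/173) = (173/13). Reduce: 173 ≡ 4 (mod 13). Now have (4/13).
Factor out 2: 4 = 2^2. Since 13 ≡ 5 (mod 8), (2/13) = -1, and (2/13)^2 = +1. Now have (1/13).
(1/13) = 1. Collecting the sign factors: 1.

1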